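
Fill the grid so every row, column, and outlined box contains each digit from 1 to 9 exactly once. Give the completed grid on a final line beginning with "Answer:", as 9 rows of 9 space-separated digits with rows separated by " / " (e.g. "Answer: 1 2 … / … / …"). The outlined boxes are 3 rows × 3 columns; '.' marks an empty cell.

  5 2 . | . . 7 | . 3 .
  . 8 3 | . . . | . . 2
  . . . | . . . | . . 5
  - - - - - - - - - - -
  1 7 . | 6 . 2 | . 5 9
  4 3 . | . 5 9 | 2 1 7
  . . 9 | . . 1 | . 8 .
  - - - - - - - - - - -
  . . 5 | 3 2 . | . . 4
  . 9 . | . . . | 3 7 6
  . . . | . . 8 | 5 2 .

Step 1. [r5c3∈{6,8}] 6 has one home in row 5: r5c3. So r5c3=6.
Step 2. [r7c1∈{6,7,8}] across row 7, 7 lands solely at r7c1, so r7c1=7.
Step 3. [r9c9∈{1}] r9c9 has the single candidate 1 ⇒ r9c9=1.
Step 4. [r9c3∈{4}] nothing but 4 survives at r9c3, so r9c3=4.
Step 5. [r3c2∈{1,4,6}] in col 2, 4 fits only at r3c2. So r3c2=4.
Step 6. [r2c8∈{4,6,9}] r2c8 is the only open cell in col 8 admitting 4. So r2c8=4.
Step 7. [r3c8∈{6,9}] in col 8, 6 fits only at r3c8 ⇒ r3c8=6.
Step 8. [r1c5∈{1,4,6,8,9}] across row 1, 6 lands solely at r1c5 ⇒ r1c5=6.
Step 9. [r1c4∈{1,4,8,9}] in row 1, 4 fits only at r1c4. So r1c4=4.
Step 10. [r1c7∈{1,8,9}] across row 1, 9 lands solely at r1c7. So r1c7=9.
Step 11. [r4c5∈{3,4,8}] across row 4, 3 lands solely at r4c5 ⇒ r4c5=3.
Step 12. [r3c5∈{1,8,9}] col 5 places 8 nowhere but r3c5, so r3c5=8.
Step 13. [r8c3∈{1,2,8}] col 3 places 2 nowhere but r8c3 ⇒ r8c3=2.
Step 14. [r6c5∈{4,7}] across box 5, 4 lands solely at r6c5. So r6c5=4.
Step 15. [r9c2∈{6}] nothing but 6 survives at r9c2. So r9c2=6.
Step 16. [r2c7∈{1,7}] in row 2, 7 fits only at r2c7, so r2c7=7.
Step 17. [r3c4∈{1,2,9}] in row 3, 2 fits only at r3c4. So r3c4=2.
Step 18. [r8c5∈{1}] only 1 remains possible at r8c5. So r8c5=1.
Step 19. [r2c5∈{9}] r2c5 has the single candidate 9. So r2c5=9.
Step 20. [r8c4∈{5}] only 5 remains possible at r8c4. So r8c4=5.
Step 21. [r6c4∈{7}] nothing but 7 survives at r6c4. So r6c4=7.
Step 22. [r1c3∈{1}] nothing but 1 survives at r1c3. So r1c3=1.
Step 23. [r7c7∈{8}] r7c7's peers cover all but 8. So r7c7=8.
Step 24. [r3c3∈{7}] r3c3 has the single candidate 7, so r3c3=7.
Step 25. [r4c7∈{4}] r4c7's peers cover all but 4. So r4c7=4.
Step 26. [r6c2∈{5}] only 5 remains possible at r6c2. So r6c2=5.
Step 27. [r7c2∈{1}] only 1 remains possible at r7c2, so r7c2=1.
Step 28. [r6c7∈{6}] r6c7's peers cover all but 6, so r6c7=6.
Step 29. [r2c1∈{6}] r2c1 has the single candidate 6, so r2c1=6.
Step 30. [r6c9∈{3}] nothing but 3 survives at r6c9. So r6c9=3.
Step 31. [r8c1∈{8}] only 8 remains possible at r8c1, so r8c1=8.
Step 32. [r2c6∈{5}] r2c6 is down to just 5 ⇒ r2c6=5.
Step 33. [r3c1∈{9}] r3c1 is down to just 9, so r3c1=9.
Step 34. [r1c9∈{8}] only 8 remains possible at r1c9. So r1c9=8.
Step 35. [r9c1∈{3}] nothing but 3 survives at r9c1. So r9c1=3.
Step 36. [r8c6∈{4}] r8c6 has the single candidate 4. So r8c6=4.
Step 37. [r9c4∈{9}] nothing but 9 survives at r9c4. So r9c4=9.
Step 38. [r2c4∈{1}] r2c4 is down to just 1 ⇒ r2c4=1.
Step 39. [r9c5∈{7}] r9c5's peers cover all but 7, so r9c5=7.
Step 40. [r7c6∈{6}] r7c6 has the single candidate 6 ⇒ r7c6=6.
Step 41. [r6c1∈{2}] r6c1's peers cover all but 2 ⇒ r6c1=2.
Step 42. [r7c8∈{9}] r7c8's peers cover all but 9. So r7c8=9.
Step 43. [r3c6∈{3}] r3c6's peers cover all but 3 ⇒ r3c6=3.
Step 44. [r5c4∈{8}] nothing but 8 survives at r5c4 ⇒ r5c4=8.
Step 45. [r4c3∈{8}] r4c3 has the single candidate 8, so r4c3=8.
Step 46. [r3c7∈{1}] nothing but 1 survives at r3c7, so r3c7=1.

Answer: 5 2 1 4 6 7 9 3 8 / 6 8 3 1 9 5 7 4 2 / 9 4 7 2 8 3 1 6 5 / 1 7 8 6 3 2 4 5 9 / 4 3 6 8 5 9 2 1 7 / 2 5 9 7 4 1 6 8 3 / 7 1 5 3 2 6 8 9 4 / 8 9 2 5 1 4 3 7 6 / 3 6 4 9 7 8 5 2 1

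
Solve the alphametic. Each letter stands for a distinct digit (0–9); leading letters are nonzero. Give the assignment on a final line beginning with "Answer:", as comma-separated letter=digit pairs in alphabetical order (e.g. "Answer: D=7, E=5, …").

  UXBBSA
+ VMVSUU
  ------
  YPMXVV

Step 1. [col 1: A + U ≡ V (mod 10)] several values work for V in column 1 (A + U ≡ V (mod 10), carry-in 0); try V=1 ⇒ V=1.
Step 2. [col 1: A + U ≡ V (mod 10)] column 1 (A + U ≡ V (mod 10), carry-in 0) doesn't pin U yet; pick U=6 and continue. So U=6.
Step 3. [col 1: A + U ≡ V (mod 10)] column 1: given U=6, V=1, carry-in 0, and digits 1,6 already taken and all letters distinct, A+U≡V (mod 10) forces A=5, so A=5.
Step 4. [col 2: S + U ≡ V (mod 10)] from column 2 (U=6, V=1, carry-in 1, digits 1,5,6 already taken and all letters distinct): S must equal 4 ⇒ S=4.
Step 5. [col 3: B + S ≡ X (mod 10)] X=7 is one option consistent with column 3 (B + S ≡ X (mod 10), carry-in 1) — take it. So X=7.
Step 6. [col 3: B + S ≡ X (mod 10)] column 3: given S=4, X=7, carry-in 1, and digits 1,4,5,6,7 already taken and all letters distinct, B+S≡X (mod 10) forces B=2, so B=2.
Step 7. [col 4: B + V ≡ M (mod 10)] column 4 reads B+V+carry(0)=M with B=2, V=1; with digits 1,2,4,5,6,7 already taken and all letters distinct, the only value for M is 3, so M=3.
Step 8. [col 5: X + M ≡ P (mod 10)] column 5: given X=7, M=3, carry-in 0, and digits 1,2,3,4,5,6,7 already taken and all letters distinct, X+M≡P (mod 10) forces P=0, so P=0.
Step 9. [col 6: U + V ≡ Y (mod 10)] column 6: given U=6, V=1, carry-in 1, and digits 0,1,2,3,4,5,6,7 already taken and all letters distinct, U+V≡Y (mod 10) forces Y=8. So Y=8.

Answer: A=5, B=2, M=3, P=0, S=4, U=6, V=1, X=7, Y=8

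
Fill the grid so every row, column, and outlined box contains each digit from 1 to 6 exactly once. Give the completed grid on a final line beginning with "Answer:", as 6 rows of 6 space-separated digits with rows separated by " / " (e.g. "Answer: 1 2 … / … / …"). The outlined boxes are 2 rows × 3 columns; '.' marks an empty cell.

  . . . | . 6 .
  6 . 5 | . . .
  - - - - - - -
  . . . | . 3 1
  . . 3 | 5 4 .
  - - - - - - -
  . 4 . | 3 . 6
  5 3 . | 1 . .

Step 1. [r4c6∈{2}] r4c6 has the single candidate 2 ⇒ r4c6=2.
Step 2. [r1c1∈{1,2,3,4}] across col 1, 3 lands solely at r1c1, so r1c1=3.
Step 3. [r1c3∈{1,2,4}] box 1 places 4 nowhere but r1c3 ⇒ r1c3=4.
Step 4. [r1c2∈{1,2}] row 1 places 1 nowhere but r1c2 ⇒ r1c2=1.
Step 5. [r2c2∈{2}] nothing but 2 survives at r2c2, so r2c2=2.
Step 6. [r3c4∈{6}] r3c4's peers cover all but 6, so r3c4=6.
Step 7. [r3c3∈{2}] only 2 remains possible at r3c3, so r3c3=2.
Step 8. [r5c1∈{1,2}] in col 1, 2 fits only at r5c1, so r5c1=2.
Step 9. [r2c6∈{3,4}] r2c6 is the only open cell in row 2 admitting 3. So r2c6=3.
Step 10. [r5c5∈{5}] r5c5 is down to just 5 ⇒ r5c5=5.
Step 11. [r5c3∈{1}] only 1 remains possible at r5c3, so r5c3=1.
Step 12. [r3c2∈{5}] nothing but 5 survives at r3c2. So r3c2=5.
Step 13. [r4c1∈{1}] r4c1's peers cover all but 1. So r4c1=1.
Step 14. [r6c6∈{4}] nothing but 4 survives at r6c6 ⇒ r6c6=4.
Step 15. [r3c1∈{4}] only 4 remains possible at r3c1 ⇒ r3c1=4.
Step 16. [r4c2∈{6}] r4c2's peers cover all but 6, so r4c2=6.
Step 17. [r6c5∈{2}] r6c5 is down to just 2. So r6c5=2.
Step 18. [r1c6∈{5}] r1c6's peers cover all but 5. So r1c6=5.
Step 19. [r1c4∈{2}] nothing but 2 survives at r1c4. So r1c4=2.
Step 20. [r6c3∈{6}] r6c3's peers cover all but 6. So r6c3=6.
Step 21. [r2c4∈{4}] r2c4 is down to just 4, so r2c4=4.
Step 22. [r2c5∈{1}] r2c5's peers cover all but 1, so r2c5=1.

Answer: 3 1 4 2 6 5 / 6 2 5 4 1 3 / 4 5 2 6 3 1 / 1 6 3 5 4 2 / 2 4 1 3 5 6 / 5 3 6 1 2 4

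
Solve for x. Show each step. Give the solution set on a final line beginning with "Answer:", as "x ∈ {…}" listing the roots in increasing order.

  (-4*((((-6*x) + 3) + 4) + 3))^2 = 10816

Step 1. [(-4*((((-6*x) + 3) + 4) + 3))^2 = 10816] √ both sides: 10816 ≥ 0 gives two branches ⇒ sqrt: -4*((((-6*x) + 3) + 4) + 3) = 104 or -104.
Step 2. [-4*((((-6*x) + 3) + 4) + 3) = 104 or -104] -4·(inner) — divide through by -4. So div: (((-6*x) + 3) + 4) + 3 = -26 or 26.
Step 3. [(((-6*x) + 3) + 4) + 3 = -26 or 26] subtract 3: x sits inside (… + 3) ⇒ sub: ((-6*x) + 3) + 4 = -29 or 23.
Step 4. [((-6*x) + 3) + 4 = -29 or 23] subtract 4: x sits inside (… + 4), so sub: (-6*x) + 3 = -33 or 19.
Step 5. [(-6*x) + 3 = -33 or 19] peel the +3: subtract 3 from each side ⇒ sub: -6*x = -36 or 16.
Step 6. [-6*x = -36 or 16] -6 out front; divide by -6 ⇒ div: x = 6 or -8/3.

Answer: x ∈ {-8/3, 6}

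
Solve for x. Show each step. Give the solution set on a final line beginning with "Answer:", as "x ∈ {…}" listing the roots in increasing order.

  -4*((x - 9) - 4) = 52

Step 1. [-4*((x - 9) - 4) = 52] divide by the outer -4, so div: (x - 9) - 4 = -13.
Step 2. [(x - 9) - 4 = -13] -4 is outermost — add 4 both sides, so sub: x - 9 = -9.
Step 3. [x - 9 = -9] the outer -9 inverts by adding 9 ⇒ sub: x = 0.

Answer: x ∈ {0}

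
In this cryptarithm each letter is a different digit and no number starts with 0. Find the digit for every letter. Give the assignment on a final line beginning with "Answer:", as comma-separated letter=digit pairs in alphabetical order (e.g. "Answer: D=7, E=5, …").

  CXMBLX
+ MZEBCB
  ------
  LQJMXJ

Step 1. [col 1: X + B ≡ J (mod 10)] column 1 (X + B ≡ J (mod 10), carry-in 0) doesn't pin J yet; pick J=9 and continue. So J=9.
Step 2. [col 1: X + B ≡ J (mod 10)] no forcing yet in column 1 (carry-in 0); X=7 is free and consistent — try it. So X=7.
Step 3. [col 1: X + B ≡ J (mod 10)] from column 1 (X=7, J=9, carry-in 0, digits 7,9 already taken and all letters distinct): B must equal 2 ⇒ B=2.
Step 4. [col 2: L + C ≡ X (mod 10)] column 2 (L + C ≡ X (mod 10), carry-in 0) doesn't pin L yet; pick L=6 and continue, so L=6.
Step 5. [col 2: L + C ≡ X (mod 10)] in column 2 we have L+C≡X with carry-in 0; given L=6, X=7 and digits 2,6,7,9 already taken and all letters distinct, that pins C to 1 ⇒ C=1.
Step 6. [col 3: B + B ≡ M (mod 10)] from column 3 (B=2, carry-in 0, digits 1,2,6,7,9 already taken and all letters distinct): M must equal 4, so M=4.
Step 7. [col 4: M + E ≡ J (mod 10)] in column 4 we have M+E≡J with carry-in 0; given M=4, J=9 and digits 1,2,4,6,7,9 already taken and all letters distinct, that pins E to 5 ⇒ E=5.
Step 8. [col 5: X + Z ≡ Q (mod 10)] from column 5 (X=7, carry-in 0, digits 1,2,4,5,6,7,9 already taken and all letters distinct): Q must equal 0, so Q=0.
Step 9. [col 5: X + Z ≡ Q (mod 10)] from column 5 (X=7, Q=0, carry-in 0, digits 0,1,2,4,5,6,7,9 already taken and all letters distinct): Z must equal 3. So Z=3.

Answer: B=2, C=1, E=5, J=9, L=6, M=4, Q=0, X=7, Z=3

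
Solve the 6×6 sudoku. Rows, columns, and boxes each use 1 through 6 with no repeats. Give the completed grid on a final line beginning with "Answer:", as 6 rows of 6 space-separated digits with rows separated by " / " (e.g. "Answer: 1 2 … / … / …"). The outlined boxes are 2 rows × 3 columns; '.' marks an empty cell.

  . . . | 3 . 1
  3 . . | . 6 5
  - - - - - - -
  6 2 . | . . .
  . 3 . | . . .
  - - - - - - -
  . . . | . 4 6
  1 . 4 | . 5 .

Step 1. [r6c4∈{2}] r6c4's peers cover all but 2 ⇒ r6c4=2.
Step 2. [r4c1∈{4,5}] across box 3, 4 lands solely at r4c1, so r4c1=4.
Step 3. [r2c3∈{1,2}] r2c3 is the only open cell in row 2 admitting 2. So r2c3=2.
Step 4. [r1c1∈{5}] nothing but 5 survives at r1c1, so r1c1=5.
Step 5. [r1c2∈{4,6}] across row 1, 4 lands solely at r1c2 ⇒ r1c2=4.
Step 6. [r3c6∈{3,4}] r3c6 is the only open cell in col 6 admitting 4. So r3c6=4.
Step 7. [r4c4∈{1,5,6}] in row 4, 6 fits only at r4c4. So r4c4=6.
Step 8. [r4c3∈{1,5}] across row 4, 5 lands solely at r4c3 ⇒ r4c3=5.
Step 9. [r4c5∈{1,2}] 1 has one home in row 4: r4c5 ⇒ r4c5=1.
Step 10. [r5c2∈{5}] r5c2's peers cover all but 5, so r5c2=5.
Step 11. [r5c3∈{3}] r5c3 is down to just 3 ⇒ r5c3=3.
Step 12. [r3c3∈{1}] r3c3 has the single candidate 1. So r3c3=1.
Step 13. [r5c1∈{2}] r5c1's peers cover all but 2, so r5c1=2.
Step 14. [r6c2∈{6}] r6c2 is down to just 6, so r6c2=6.
Step 15. [r2c2∈{1}] nothing but 1 survives at r2c2, so r2c2=1.
Step 16. [r3c4∈{5}] only 5 remains possible at r3c4 ⇒ r3c4=5.
Step 17. [r4c6∈{2}] only 2 remains possible at r4c6. So r4c6=2.
Step 18. [r1c5∈{2}] r1c5 is down to just 2, so r1c5=2.
Step 19. [r5c4∈{1}] only 1 remains possible at r5c4, so r5c4=1.
Step 20. [r3c5∈{3}] r3c5's peers cover all but 3 ⇒ r3c5=3.
Step 21. [r1c3∈{6}] r1c3 is down to just 6. So r1c3=6.
Step 22. [r6c6∈{3}] only 3 remains possible at r6c6, so r6c6=3.
Step 23. [r2c4∈{4}] r2c4's peers cover all but 4, so r2c4=4.

Answer: 5 4 6 3 2 1 / 3 1 2 4 6 5 / 6 2 1 5 3 4 / 4 3 5 6 1 2 / 2 5 3 1 4 6 / 1 6 4 2 5 3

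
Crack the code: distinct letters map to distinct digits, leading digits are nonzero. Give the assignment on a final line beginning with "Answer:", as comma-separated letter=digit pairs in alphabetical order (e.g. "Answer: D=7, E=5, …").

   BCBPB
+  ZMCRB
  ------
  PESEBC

Step 1. [col 1: B + B ≡ C (mod 10)] column 1 (B + B ≡ C (mod 10), carry-in 0) doesn't pin B yet; pick B=4 and continue, so B=4.
Step 2. [col 1: B + B ≡ C (mod 10)] from column 1 (B=4, carry-in 0, digits 4 already taken and all letters distinct): C must equal 8. So C=8.
Step 3. [col 2: P + R ≡ B (mod 10)] several values work for R in column 2 (P + R ≡ B (mod 10), carry-in 0); try R=3 ⇒ R=3.
Step 4. [col 2: P + R ≡ B (mod 10)] from column 2 (R=3, B=4, carry-in 0, digits 3,4,8 already taken and all letters distinct): P must equal 1 ⇒ P=1.
Step 5. [col 3: B + C ≡ E (mod 10)] from column 3 (B=4, C=8, carry-in 0, digits 1,3,4,8 already taken and all letters distinct): E must equal 2, so E=2.
Step 6. [col 4: C + M ≡ S (mod 10)] column 4 (C + M ≡ S (mod 10), carry-in 1) doesn't pin S yet; pick S=5 and continue. So S=5.
Step 7. [col 4: C + M ≡ S (mod 10)] column 4: given C=8, S=5, carry-in 1, and digits 1,2,3,4,5,8 already taken and all letters distinct, C+M≡S (mod 10) forces M=6. So M=6.
Step 8. [col 5: B + Z ≡ E (mod 10)] column 5: given B=4, E=2, carry-in 1, and digits 1,2,3,4,5,6,8 already taken and all letters distinct, B+Z≡E (mod 10) forces Z=7 ⇒ Z=7.

Answer: B=4, C=8, E=2, M=6, P=1, R=3, S=5, Z=7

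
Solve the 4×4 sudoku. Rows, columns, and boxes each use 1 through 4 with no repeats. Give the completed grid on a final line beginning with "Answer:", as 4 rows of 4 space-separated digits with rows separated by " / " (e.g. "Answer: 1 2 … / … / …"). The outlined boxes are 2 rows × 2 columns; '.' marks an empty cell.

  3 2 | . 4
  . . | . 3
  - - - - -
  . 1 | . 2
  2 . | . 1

Step 1. [r3c1∈{4}] nothing but 4 survives at r3c1 ⇒ r3c1=4.
Step 2. [r1c3∈{1}] only 1 remains possible at r1c3 ⇒ r1c3=1.
Step 3. [r4c2∈{3}] nothing but 3 survives at r4c2 ⇒ r4c2=3.
Step 4. [r2c2∈{4}] r2c2 has the single candidate 4, so r2c2=4.
Step 5. [r3c3∈{3}] only 3 remains possible at r3c3. So r3c3=3.
Step 6. [r2c1∈{1}] r2c1 is down to just 1 ⇒ r2c1=1.
Step 7. [r2c3∈{2}] r2c3 has the single candidate 2. So r2c3=2.
Step 8. [r4c3∈{4}] r4c3 is down to just 4, so r4c3=4.

Answer: 3 2 1 4 / 1 4 2 3 / 4 1 3 2 / 2 3 4 1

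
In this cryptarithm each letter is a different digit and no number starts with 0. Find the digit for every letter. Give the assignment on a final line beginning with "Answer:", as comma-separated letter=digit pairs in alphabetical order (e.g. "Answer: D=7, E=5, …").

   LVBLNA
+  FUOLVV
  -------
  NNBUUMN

Step 1. [col 1: A + V ≡ N (mod 10)] column 1 (A + V ≡ N (mod 10), carry-in 0) doesn't pin A yet; pick A=3 and continue, so A=3.
Step 2. [col 1: A + V ≡ N (mod 10)] no forcing yet in column 1 (carry-in 0); N=1 is free and consistent — try it ⇒ N=1.
Step 3. [col 1: A + V ≡ N (mod 10)] in column 1 we have A+V≡N with carry-in 0; given A=3, N=1 and digits 1,3 already taken and all letters distinct, that pins V to 8. So V=8.
Step 4. [col 2: N + V ≡ M (mod 10)] column 2 reads N+V+carry(1)=M with N=1, V=8; with digits 1,3,8 already taken and all letters distinct, the only value for M is 0 ⇒ M=0.
Step 5. [col 3: L + L ≡ U (mod 10)] several values work for L in column 3 (L + L ≡ U (mod 10), carry-in 1); try L=4, so L=4.
Step 6. [col 3: L + L ≡ U (mod 10)] column 3 reads L+L+carry(1)=U with L=4; with digits 0,1,3,4,8 already taken and all letters distinct, the only value for U is 9 ⇒ U=9.
Step 7. [col 4: B + O ≡ U (mod 10)] column 4 (B + O ≡ U (mod 10), carry-in 0) doesn't pin B yet; pick B=7 and continue. So B=7.
Step 8. [col 4: B + O ≡ U (mod 10)] column 4: given B=7, U=9, carry-in 0, and digits 0,1,3,4,7,8,9 already taken and all letters distinct, B+O≡U (mod 10) forces O=2 ⇒ O=2.
Step 9. [col 6: L + F ≡ N (mod 10)] column 6 reads L+F+carry(1)=N with L=4, N=1; with digits 0,1,2,3,4,7,8,9 already taken and all letters distinct, the only value for F is 6 ⇒ F=6.

Answer: A=3, B=7, F=6, L=4, M=0, N=1, O=2, U=9, V=8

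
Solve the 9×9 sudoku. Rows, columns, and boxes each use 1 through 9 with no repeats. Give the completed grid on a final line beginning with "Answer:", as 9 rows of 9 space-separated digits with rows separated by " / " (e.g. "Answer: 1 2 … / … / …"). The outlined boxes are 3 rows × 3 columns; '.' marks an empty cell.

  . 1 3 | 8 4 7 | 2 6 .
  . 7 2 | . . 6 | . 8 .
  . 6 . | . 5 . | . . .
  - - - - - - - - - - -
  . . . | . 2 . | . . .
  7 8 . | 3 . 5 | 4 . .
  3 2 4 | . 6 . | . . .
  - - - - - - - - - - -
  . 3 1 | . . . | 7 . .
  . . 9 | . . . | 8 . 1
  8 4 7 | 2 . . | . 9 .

Step 1. [r4c1∈{1,5,6,9}] across col 1, 1 lands solely at r4c1, so r4c1=1.
Step 2. [r8c2∈{5}] only 5 remains possible at r8c2 ⇒ r8c2=5.
Step 3. [r7c4∈{4,5,6,9}] 5 has one home in col 4: r7c4, so r7c4=5.
Step 4. [r4c3∈{5,6}] in col 3, 5 fits only at r4c3 ⇒ r4c3=5.
Step 5. [r4c2∈{9}] r4c2 has the single candidate 9. So r4c2=9.
Step 6. [r6c8∈{1,5,7}] in col 8, 5 fits only at r6c8, so r6c8=5.
Step 7. [r8c4∈{4,6,7}] col 4 places 6 nowhere but r8c4 ⇒ r8c4=6.
Step 8. [r3c6∈{1,2,3,9}] in row 3, 2 fits only at r3c6, so r3c6=2.
Step 9. [r2c5∈{1,3,9}] in box 2, 3 fits only at r2c5 ⇒ r2c5=3.
Step 10. [r9c5∈{1}] r9c5 has the single candidate 1, so r9c5=1.
Step 11. [r5c5∈{9}] nothing but 9 survives at r5c5, so r5c5=9.
Step 12. [r6c6∈{1,8}] across col 6, 1 lands solely at r6c6 ⇒ r6c6=1.
Step 13. [r4c6∈{4,8}] r4c6 is the only open cell in box 5 admitting 8 ⇒ r4c6=8.
Step 14. [r6c7∈{9}] r6c7 is down to just 9 ⇒ r6c7=9.
Step 15. [r9c6∈{3}] r9c6's peers cover all but 3 ⇒ r9c6=3.
Step 16. [r8c8∈{2,3,4}] in row 8, 3 fits only at r8c8, so r8c8=3.
Step 17. [r4c8∈{7}] r4c8 is down to just 7. So r4c8=7.
Step 18. [r3c9∈{3,4,7,9}] across row 3, 7 lands solely at r3c9 ⇒ r3c9=7.
Step 19. [r4c9∈{3,6}] col 9 places 3 nowhere but r4c9. So r4c9=3.
Step 20. [r5c8∈{1,2}] r5c8 is the only open cell in row 5 admitting 1. So r5c8=1.
Step 21. [r3c8∈{4}] r3c8 has the single candidate 4, so r3c8=4.
Step 22. [r7c9∈{2,4,6}] in col 9, 4 fits only at r7c9. So r7c9=4.
Step 23. [r3c1∈{9}] r3c1 has the single candidate 9 ⇒ r3c1=9.
Step 24. [r1c1∈{5}] r1c1 is down to just 5 ⇒ r1c1=5.
Step 25. [r2c4∈{1,9}] 9 has one home in col 4: r2c4. So r2c4=9.
Step 26. [r2c9∈{5}] r2c9's peers cover all but 5. So r2c9=5.
Step 27. [r9c9∈{6}] r9c9 has the single candidate 6. So r9c9=6.
Step 28. [r7c8∈{2}] only 2 remains possible at r7c8. So r7c8=2.
Step 29. [r3c4∈{1}] nothing but 1 survives at r3c4. So r3c4=1.
Step 30. [r8c1∈{2}] r8c1's peers cover all but 2 ⇒ r8c1=2.
Step 31. [r8c6∈{4}] r8c6's peers cover all but 4 ⇒ r8c6=4.
Step 32. [r5c9∈{2}] r5c9 has the single candidate 2. So r5c9=2.
Step 33. [r6c4∈{7}] nothing but 7 survives at r6c4 ⇒ r6c4=7.
Step 34. [r7c1∈{6}] only 6 remains possible at r7c1. So r7c1=6.
Step 35. [r9c7∈{5}] only 5 remains possible at r9c7 ⇒ r9c7=5.
Step 36. [r6c9∈{8}] r6c9's peers cover all but 8. So r6c9=8.
Step 37. [r7c5∈{8}] r7c5 has the single candidate 8, so r7c5=8.
Step 38. [r2c7∈{1}] r2c7's peers cover all but 1 ⇒ r2c7=1.
Step 39. [r3c3∈{8}] r3c3 has the single candidate 8 ⇒ r3c3=8.
Step 40. [r1c9∈{9}] r1c9 has the single candidate 9 ⇒ r1c9=9.
Step 41. [r4c7∈{6}] only 6 remains possible at r4c7 ⇒ r4c7=6.
Step 42. [r3c7∈{3}] nothing but 3 survives at r3c7, so r3c7=3.
Step 43. [r2c1∈{4}] r2c1 is down to just 4 ⇒ r2c1=4.
Step 44. [r5c3∈{6}] r5c3 is down to just 6, so r5c3=6.
Step 45. [r8c5∈{7}] r8c5 has the single candidate 7, so r8c5=7.
Step 46. [r4c4∈{4}] r4c4's peers cover all but 4 ⇒ r4c4=4.
Step 47. [r7c6∈{9}] nothing but 9 survives at r7c6. So r7c6=9.

Answer: 5 1 3 8 4 7 2 6 9 / 4 7 2 9 3 6 1 8 5 / 9 6 8 1 5 2 3 4 7 / 1 9 5 4 2 8 6 7 3 / 7 8 6 3 9 5 4 1 2 / 3 2 4 7 6 1 9 5 8 / 6 3 1 5 8 9 7 2 4 / 2 5 9 6 7 4 8 3 1 / 8 4 7 2 1 3 5 9 6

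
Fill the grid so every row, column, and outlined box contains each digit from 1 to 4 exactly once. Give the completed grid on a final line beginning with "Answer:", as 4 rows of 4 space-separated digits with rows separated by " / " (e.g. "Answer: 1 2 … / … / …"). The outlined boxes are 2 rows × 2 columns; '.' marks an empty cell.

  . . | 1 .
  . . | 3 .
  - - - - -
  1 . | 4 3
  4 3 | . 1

Step 1. [r2c1∈{2}] r2c1 is down to just 2. So r2c1=2.
Step 2. [r1c2∈{4}] r1c2 has the single candidate 4, so r1c2=4.
Step 3. [r4c3∈{2}] r4c3 is down to just 2, so r4c3=2.
Step 4. [r1c4∈{2}] r1c4 is down to just 2 ⇒ r1c4=2.
Step 5. [r3c2∈{2}] r3c2's peers cover all but 2 ⇒ r3c2=2.
Step 6. [r2c2∈{1}] nothing but 1 survives at r2c2 ⇒ r2c2=1.
Step 7. [r1c1∈{3}] r1c1 has the single candidate 3 ⇒ r1c1=3.
Step 8. [r2c4∈{4}] only 4 remains possible at r2c4. So r2c4=4.

Answer: 3 4 1 2 / 2 1 3 4 / 1 2 4 3 / 4 3 2 1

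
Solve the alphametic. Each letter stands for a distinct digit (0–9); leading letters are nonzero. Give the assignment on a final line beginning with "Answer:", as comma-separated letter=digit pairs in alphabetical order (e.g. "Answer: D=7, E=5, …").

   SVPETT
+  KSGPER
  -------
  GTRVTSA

Step 1. [col 1: T + R ≡ A (mod 10)] R=3 is one option consistent with column 1 (T + R ≡ A (mod 10), carry-in 0) — take it. So R=3.
Step 2. [G] adding two 6-digit numbers gives at most 6+1 digits, and here it does — G is that final carry and must be 1, so G=1.
Step 3. [col 1: T + R ≡ A (mod 10)] several values work for T in column 1 (T + R ≡ A (mod 10), carry-in 0); try T=6 ⇒ T=6.
Step 4. [col 1: T + R ≡ A (mod 10)] in column 1 we have T+R≡A with carry-in 0; given T=6, R=3 and digits 1,3,6 already taken and all letters distinct, that pins A to 9, so A=9.
Step 5. [col 2: T + E ≡ S (mod 10)] E=2 is one option consistent with column 2 (T + E ≡ S (mod 10), carry-in 0) — take it ⇒ E=2.
Step 6. [col 2: T + E ≡ S (mod 10)] in column 2 we have T+E≡S with carry-in 0; given T=6, E=2 and digits 1,2,3,6,9 already taken and all letters distinct, that pins S to 8. So S=8.
Step 7. [col 3: E + P ≡ T (mod 10)] column 3 reads E+P+carry(0)=T with E=2, T=6; with digits 1,2,3,6,8,9 already taken and all letters distinct, the only value for P is 4 ⇒ P=4.
Step 8. [col 4: P + G ≡ V (mod 10)] in column 4 we have P+G≡V with carry-in 0; given P=4, G=1 and digits 1,2,3,4,6,8,9 already taken and all letters distinct, that pins V to 5, so V=5.
Step 9. [col 6: S + K ≡ T (mod 10)] from column 6 (S=8, T=6, carry-in 1, digits 1,2,3,4,5,6,8,9 already taken and all letters distinct): K must equal 7, so K=7.

Answer: A=9, E=2, G=1, K=7, P=4, R=3, S=8, T=6, V=5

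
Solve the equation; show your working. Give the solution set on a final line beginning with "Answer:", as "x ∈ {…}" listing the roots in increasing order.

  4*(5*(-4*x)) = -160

Step 1. [4*(5*(-4*x)) = -160] LHS = 4·(…); ÷4 both sides ⇒ div: 5*(-4*x) = -40.
Step 2. [5*(-4*x) = -40] 5 out front; divide by 5, so div: -4*x = -8.
Step 3. [-4*x = -8] leading coefficient -4: divide by -4, so div: x = 2.

Answer: x ∈ {2}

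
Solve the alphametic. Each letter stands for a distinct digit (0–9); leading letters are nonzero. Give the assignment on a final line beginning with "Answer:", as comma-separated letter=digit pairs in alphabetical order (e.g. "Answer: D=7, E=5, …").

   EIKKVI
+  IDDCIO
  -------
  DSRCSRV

Step 1. [col 1: I + O ≡ V (mod 10)] column 1 (I + O ≡ V (mod 10), carry-in 0) doesn't pin I yet; pick I=6 and continue, so I=6.
Step 2. [D] adding two 6-digit numbers gives at most 6+1 digits, and here it does — D is that final carry and must be 1 ⇒ D=1.
Step 3. [col 1: I + O ≡ V (mod 10)] column 1 (I + O ≡ V (mod 10), carry-in 0) doesn't pin O yet; pick O=4 and continue. So O=4.
Step 4. [col 1: I + O ≡ V (mod 10)] in column 1 we have I+O≡V with carry-in 0; given I=6, O=4 and digits 1,4,6 already taken and all letters distinct, that pins V to 0, so V=0.
Step 5. [col 2: V + I ≡ R (mod 10)] column 2: given V=0, I=6, carry-in 1, and digits 0,1,4,6 already taken and all letters distinct, V+I≡R (mod 10) forces R=7 ⇒ R=7.
Step 6. [col 3: K + C ≡ S (mod 10)] no forcing yet in column 3 (carry-in 0); S=5 is free and consistent — try it, so S=5.
Step 7. [col 3: K + C ≡ S (mod 10)] C=3 is one option consistent with column 3 (K + C ≡ S (mod 10), carry-in 0) — take it, so C=3.
Step 8. [col 3: K + C ≡ S (mod 10)] column 3 reads K+C+carry(0)=S with C=3, S=5; with digits 0,1,3,4,5,6,7 already taken and all letters distinct, the only value for K is 2, so K=2.
Step 9. [col 6: E + I ≡ S (mod 10)] column 6: given I=6, S=5, carry-in 0, and digits 0,1,2,3,4,5,6,7 already taken and all letters distinct, E+I≡S (mod 10) forces E=9. So E=9.

Answer: C=3, D=1, E=9, I=6, K=2, O=4, R=7, S=5, V=0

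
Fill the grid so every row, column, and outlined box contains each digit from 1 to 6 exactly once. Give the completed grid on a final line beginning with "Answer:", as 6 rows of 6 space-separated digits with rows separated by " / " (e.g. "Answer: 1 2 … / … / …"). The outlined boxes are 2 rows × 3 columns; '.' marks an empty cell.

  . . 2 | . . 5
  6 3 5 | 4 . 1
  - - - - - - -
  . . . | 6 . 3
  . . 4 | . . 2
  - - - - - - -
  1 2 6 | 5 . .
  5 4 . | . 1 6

Step 1. [r5c5∈{3,4}] 3 has one home in row 5: r5c5. So r5c5=3.
Step 2. [r3c3∈{1}] nothing but 1 survives at r3c3, so r3c3=1.
Step 3. [r3c2∈{5}] only 5 remains possible at r3c2. So r3c2=5.
Step 4. [r2c5∈{2}] r2c5 has the single candidate 2 ⇒ r2c5=2.
Step 5. [r1c1∈{4}] r1c1 has the single candidate 4, so r1c1=4.
Step 6. [r4c2∈{6}] r4c2's peers cover all but 6, so r4c2=6.
Step 7. [r3c5∈{4}] r3c5's peers cover all but 4 ⇒ r3c5=4.
Step 8. [r6c3∈{3}] r6c3's peers cover all but 3, so r6c3=3.
Step 9. [r1c5∈{6}] r1c5 is down to just 6 ⇒ r1c5=6.
Step 10. [r4c5∈{5}] only 5 remains possible at r4c5 ⇒ r4c5=5.
Step 11. [r1c4∈{3}] r1c4's peers cover all but 3, so r1c4=3.
Step 12. [r1c2∈{1}] nothing but 1 survives at r1c2 ⇒ r1c2=1.
Step 13. [r6c4∈{2}] r6c4 has the single candidate 2 ⇒ r6c4=2.
Step 14. [r4c4∈{1}] r4c4 is down to just 1. So r4c4=1.
Step 15. [r4c1∈{3}] r4c1's peers cover all but 3. So r4c1=3.
Step 16. [r5c6∈{4}] only 4 remains possible at r5c6, so r5c6=4.
Step 17. [r3c1∈{2}] r3c1 is down to just 2, so r3c1=2.

Answer: 4 1 2 3 6 5 / 6 3 5 4 2 1 / 2 5 1 6 4 3 / 3 6 4 1 5 2 / 1 2 6 5 3 4 / 5 4 3 2 1 6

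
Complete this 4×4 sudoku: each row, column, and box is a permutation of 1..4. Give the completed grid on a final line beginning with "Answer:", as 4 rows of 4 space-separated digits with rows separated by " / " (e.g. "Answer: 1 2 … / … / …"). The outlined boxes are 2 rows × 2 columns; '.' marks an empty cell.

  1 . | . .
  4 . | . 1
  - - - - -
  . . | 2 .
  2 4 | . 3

Step 1. [r2c2∈{2,3}] across row 2, 2 lands solely at r2c2. So r2c2=2.
Step 2. [r1c2∈{3}] r1c2 has the single candidate 3, so r1c2=3.
Step 3. [r1c4∈{2,4}] row 1 places 2 nowhere but r1c4 ⇒ r1c4=2.
Step 4. [r4c3∈{1}] only 1 remains possible at r4c3. So r4c3=1.
Step 5. [r3c1∈{3}] nothing but 3 survives at r3c1, so r3c1=3.
Step 6. [r3c2∈{1}] only 1 remains possible at r3c2. So r3c2=1.
Step 7. [r2c3∈{3}] nothing but 3 survives at r2c3 ⇒ r2c3=3.
Step 8. [r3c4∈{4}] r3c4 is down to just 4 ⇒ r3c4=4.
Step 9. [r1c3∈{4}] nothing but 4 survives at r1c3 ⇒ r1c3=4.

Answer: 1 3 4 2 / 4 2 3 1 / 3 1 2 4 / 2 4 1 3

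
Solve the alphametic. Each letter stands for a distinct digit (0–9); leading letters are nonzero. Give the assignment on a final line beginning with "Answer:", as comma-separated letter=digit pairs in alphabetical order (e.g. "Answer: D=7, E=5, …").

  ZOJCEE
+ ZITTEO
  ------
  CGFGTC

Step 1. [col 1: E + O ≡ C (mod 10)] no forcing yet in column 1 (carry-in 0); C=7 is free and consistent — try it ⇒ C=7.
Step 2. [col 1: E + O ≡ C (mod 10)] O=1 is one option consistent with column 1 (E + O ≡ C (mod 10), carry-in 0) — take it, so O=1.
Step 3. [col 1: E + O ≡ C (mod 10)] column 1 reads E+O+carry(0)=C with O=1, C=7; with digits 1,7 already taken and all letters distinct, the only value for E is 6. So E=6.
Step 4. [col 2: E + E ≡ T (mod 10)] from column 2 (E=6, carry-in 0, digits 1,6,7 already taken and all letters distinct): T must equal 2 ⇒ T=2.
Step 5. [col 3: C + T ≡ G (mod 10)] in column 3 we have C+T≡G with carry-in 1; given C=7, T=2 and digits 1,2,6,7 already taken and all letters distinct, that pins G to 0 ⇒ G=0.
Step 6. [col 4: J + T ≡ F (mod 10)] column 4: given T=2, carry-in 1, and digits 0,1,2,6,7 already taken and all letters distinct, J+T≡F (mod 10) forces J=5, so J=5.
Step 7. [col 4: J + T ≡ F (mod 10)] in column 4 we have J+T≡F with carry-in 1; given J=5, T=2 and digits 0,1,2,5,6,7 already taken and all letters distinct, that pins F to 8, so F=8.
Step 8. [col 5: O + I ≡ G (mod 10)] in column 5 we have O+I≡G with carry-in 0; given O=1, G=0 and digits 0,1,2,5,6,7,8 already taken and all letters distinct, that pins I to 9 ⇒ I=9.
Step 9. [col 6: Z + Z ≡ C (mod 10)] in column 6 we have Z+Z≡C with carry-in 1; given C=7 and digits 0,1,2,5,6,7,8,9 already taken and all letters distinct, that pins Z to 3, so Z=3.

Answer: C=7, E=6, F=8, G=0, I=9, J=5, O=1, T=2, Z=3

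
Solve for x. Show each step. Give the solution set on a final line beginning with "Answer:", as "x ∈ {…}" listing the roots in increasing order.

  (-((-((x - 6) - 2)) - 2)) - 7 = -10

Step 1. [(-((-((x - 6) - 2)) - 2)) - 7 = -10] the outer -7 inverts by adding 7 ⇒ sub: -((-((x - 6) - 2)) - 2) = -3.
Step 2. [-((-((x - 6) - 2)) - 2) = -3] flip signs both sides. So neg: (-((x - 6) - 2)) - 2 = 3.
Step 3. [(-((x - 6) - 2)) - 2 = 3] add 2: x sits inside (… - 2), so sub: -((x - 6) - 2) = 5.
Step 4. [-((x - 6) - 2) = 5] leading − — multiply by −1, so neg: (x - 6) - 2 = -5.
Step 5. [(x - 6) - 2 = -5] -2 is outermost — add 2 both sides. So sub: x - 6 = -3.
Step 6. [x - 6 = -3] peel the -6: add 6 from each side, so sub: x = 3.

Answer: x ∈ {3}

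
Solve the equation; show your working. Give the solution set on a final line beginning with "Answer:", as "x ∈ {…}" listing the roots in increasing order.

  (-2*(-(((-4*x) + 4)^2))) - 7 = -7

Step 1. [(-2*(-(((-4*x) + 4)^2))) - 7 = -7] 7 comes off first (add 7) ⇒ sub: -2*(-(((-4*x) + 4)^2)) = 0.
Step 2. [-2*(-(((-4*x) + 4)^2)) = 0] -2 out front; divide by -2 ⇒ div: -(((-4*x) + 4)^2) = 0.
Step 3. [-(((-4*x) + 4)^2) = 0] leading − — multiply by −1 ⇒ neg: ((-4*x) + 4)^2 = 0.
Step 4. [((-4*x) + 4)^2 = 0] LHS squared, RHS 0 ≥ 0: apply √ (±). So sqrt: (-4*x) + 4 = 0.
Step 5. [(-4*x) + 4 = 0] 4 comes off first (subtract 4). So sub: -4*x = -4.
Step 6. [-4*x = -4] LHS = -4·(…); ÷-4 both sides. So div: x = 1.

Answer: x ∈ {1}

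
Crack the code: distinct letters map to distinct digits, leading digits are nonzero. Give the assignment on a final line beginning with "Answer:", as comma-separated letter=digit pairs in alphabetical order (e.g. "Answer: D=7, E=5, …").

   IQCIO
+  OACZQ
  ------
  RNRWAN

Step 1. [col 1: O + Q ≡ N (mod 10)] column 1 (O + Q ≡ N (mod 10), carry-in 0) doesn't pin N yet; pick N=0 and continue, so N=0.
Step 2. [col 1: O + Q ≡ N (mod 10)] O=2 is one option consistent with column 1 (O + Q ≡ N (mod 10), carry-in 0) — take it, so O=2.
Step 3. [R] the sum has 6 digits but both addends have 5; that extra leading digit R is the final carry, namely 1. So R=1.
Step 4. [col 1: O + Q ≡ N (mod 10)] in column 1 we have O+Q≡N with carry-in 0; given O=2, N=0 and digits 0,1,2 already taken and all letters distinct, that pins Q to 8, so Q=8.
Step 5. [col 2: I + Z ≡ A (mod 10)] several values work for I in column 2 (I + Z ≡ A (mod 10), carry-in 1); try I=7 ⇒ I=7.
Step 6. [col 2: I + Z ≡ A (mod 10)] A=3 is one option consistent with column 2 (I + Z ≡ A (mod 10), carry-in 1) — take it, so A=3.
Step 7. [col 2: I + Z ≡ A (mod 10)] column 2 reads I+Z+carry(1)=A with I=7, A=3; with digits 0,1,2,3,7,8 already taken and all letters distinct, the only value for Z is 5, so Z=5.
Step 8. [col 3: C + C ≡ W (mod 10)] column 3: given nothing yet, carry-in 1, and digits 0,1,2,3,5,7,8 already taken and all letters distinct, C+C≡W (mod 10) forces C=4 ⇒ C=4.
Step 9. [col 3: C + C ≡ W (mod 10)] column 3 reads C+C+carry(1)=W with C=4; with digits 0,1,2,3,4,5,7,8 already taken and all letters distinct, the only value for W is 9. So W=9.

Answer: A=3, C=4, I=7, N=0, O=2, Q=8, R=1, W=9, Z=5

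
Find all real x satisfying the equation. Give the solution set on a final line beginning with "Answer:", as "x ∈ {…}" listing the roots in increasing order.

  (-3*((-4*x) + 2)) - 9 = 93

Step 1. [(-3*((-4*x) + 2)) - 9 = 93] add 9: x sits inside (… - 9). So sub: -3*((-4*x) + 2) = 102.
Step 2. [-3*((-4*x) + 2) = 102] divide by the outer -3 ⇒ div: (-4*x) + 2 = -34.
Step 3. [(-4*x) + 2 = -34] +2 is outermost — subtract 2 both sides. So sub: -4*x = -36.
Step 4. [-4*x = -36] divide by the outer -4. So div: x = 9.

Answer: x ∈ {9}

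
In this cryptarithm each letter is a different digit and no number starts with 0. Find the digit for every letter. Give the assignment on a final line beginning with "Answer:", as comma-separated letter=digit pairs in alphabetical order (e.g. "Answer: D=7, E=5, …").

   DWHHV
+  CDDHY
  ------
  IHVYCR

Step 1. [col 1: V + Y ≡ R (mod 10)] column 1 (V + Y ≡ R (mod 10), carry-in 0) doesn't pin Y yet; pick Y=8 and continue, so Y=8.
Step 2. [col 1: V + Y ≡ R (mod 10)] several values work for V in column 1 (V + Y ≡ R (mod 10), carry-in 0); try V=4. So V=4.
Step 3. [col 1: V + Y ≡ R (mod 10)] column 1 reads V+Y+carry(0)=R with V=4, Y=8; with digits 4,8 already taken and all letters distinct, the only value for R is 2. So R=2.
Step 4. [I] adding two 5-digit numbers gives at most 5+1 digits, and here it does — I is that final carry and must be 1 ⇒ I=1.
Step 5. [col 2: H + H ≡ C (mod 10)] column 2 (H + H ≡ C (mod 10), carry-in 1) doesn't pin C yet; pick C=7 and continue, so C=7.
Step 6. [col 2: H + H ≡ C (mod 10)] from column 2 (C=7, carry-in 1, digits 1,2,4,7,8 already taken and all letters distinct): H must equal 3. So H=3.
Step 7. [col 3: H + D ≡ Y (mod 10)] from column 3 (H=3, Y=8, carry-in 0, digits 1,2,3,4,7,8 already taken and all letters distinct): D must equal 5. So D=5.
Step 8. [col 4: W + D ≡ V (mod 10)] from column 4 (D=5, V=4, carry-in 0, digits 1,2,3,4,5,7,8 already taken and all letters distinct): W must equal 9, so W=9.

Answer: C=7, D=5, H=3, I=1, R=2, V=4, W=9, Y=8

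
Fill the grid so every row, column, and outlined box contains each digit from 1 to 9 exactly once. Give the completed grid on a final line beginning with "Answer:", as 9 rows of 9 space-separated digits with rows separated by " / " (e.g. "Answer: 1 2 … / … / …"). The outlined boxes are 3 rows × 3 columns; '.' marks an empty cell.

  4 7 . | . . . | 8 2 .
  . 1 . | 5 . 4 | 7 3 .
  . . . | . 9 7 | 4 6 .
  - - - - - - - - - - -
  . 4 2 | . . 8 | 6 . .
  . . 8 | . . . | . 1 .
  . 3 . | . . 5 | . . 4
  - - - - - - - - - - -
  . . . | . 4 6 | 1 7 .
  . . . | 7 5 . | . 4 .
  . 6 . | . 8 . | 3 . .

Step 1. [r2c9∈{9}] r2c9 has the single candidate 9, so r2c9=9.
Step 2. [r5c7∈{2,5,9}] 5 has one home in col 7: r5c7. So r5c7=5.
Step 3. [r5c2∈{9}] r5c2's peers cover all but 9. So r5c2=9.
Step 4. [r1c3∈{3,5,6,9}] row 1 places 9 nowhere but r1c3 ⇒ r1c3=9.
Step 5. [r2c1∈{2,6,8}] r2c1 is the only open cell in row 2 admitting 8. So r2c1=8.
Step 6. [r9c8∈{5,9}] in col 8, 5 fits only at r9c8, so r9c8=5.
Step 7. [r9c9∈{2}] only 2 remains possible at r9c9 ⇒ r9c9=2.
Step 8. [r4c1∈{1,5,7}] across row 4, 5 lands solely at r4c1. So r4c1=5.
Step 9. [r2c5∈{2,6}] in row 2, 2 fits only at r2c5, so r2c5=2.
Step 10. [r8c7∈{9}] nothing but 9 survives at r8c7, so r8c7=9.
Step 11. [r9c6∈{1,9}] in col 6, 9 fits only at r9c6 ⇒ r9c6=9.
Step 12. [r9c4∈{1}] only 1 remains possible at r9c4, so r9c4=1.
Step 13. [r4c5∈{1,3,7}] row 4 places 1 nowhere but r4c5. So r4c5=1.
Step 14. [r5c4∈{2,3,4,6}] 4 has one home in row 5: r5c4 ⇒ r5c4=4.
Step 15. [r9c1∈{7}] r9c1 is down to just 7 ⇒ r9c1=7.
Step 16. [r5c6∈{2,3}] in row 5, 2 fits only at r5c6, so r5c6=2.
Step 17. [r8c6∈{3}] only 3 remains possible at r8c6. So r8c6=3.
Step 18. [r5c1∈{6}] r5c1 has the single candidate 6. So r5c1=6.
Step 19. [r4c9∈{3,7}] row 4 places 7 nowhere but r4c9, so r4c9=7.
Step 20. [r4c4∈{3,9}] across row 4, 3 lands solely at r4c4, so r4c4=3.
Step 21. [r6c3∈{1,7}] across col 3, 7 lands solely at r6c3. So r6c3=7.
Step 22. [r7c1∈{2,3,9}] in row 7, 9 fits only at r7c1. So r7c1=9.
Step 23. [r1c4∈{6}] only 6 remains possible at r1c4 ⇒ r1c4=6.
Step 24. [r3c9∈{1,5}] r3c9 is the only open cell in row 3 admitting 1 ⇒ r3c9=1.
Step 25. [r7c3∈{3,5}] in row 7, 3 fits only at r7c3. So r7c3=3.
Step 26. [r7c2∈{2,5,8}] row 7 places 5 nowhere but r7c2. So r7c2=5.
Step 27. [r8c2∈{2,8}] 8 has one home in col 2: r8c2 ⇒ r8c2=8.
Step 28. [r8c1∈{1,2}] across row 8, 2 lands solely at r8c1. So r8c1=2.
Step 29. [r6c8∈{8,9}] row 6 places 8 nowhere but r6c8 ⇒ r6c8=8.
Step 30. [r6c7∈{2}] only 2 remains possible at r6c7. So r6c7=2.
Step 31. [r1c9∈{5}] r1c9 is down to just 5 ⇒ r1c9=5.
Step 32. [r1c6∈{1}] r1c6's peers cover all but 1. So r1c6=1.
Step 33. [r6c4∈{9}] r6c4 has the single candidate 9. So r6c4=9.
Step 34. [r8c9∈{6}] r8c9 has the single candidate 6 ⇒ r8c9=6.
Step 35. [r7c9∈{8}] r7c9's peers cover all but 8. So r7c9=8.
Step 36. [r2c3∈{6}] only 6 remains possible at r2c3, so r2c3=6.
Step 37. [r3c2∈{2}] r3c2 has the single candidate 2, so r3c2=2.
Step 38. [r1c5∈{3}] r1c5 is down to just 3. So r1c5=3.
Step 39. [r5c9∈{3}] nothing but 3 survives at r5c9 ⇒ r5c9=3.
Step 40. [r8c3∈{1}] only 1 remains possible at r8c3 ⇒ r8c3=1.
Step 41. [r3c3∈{5}] r3c3's peers cover all but 5. So r3c3=5.
Step 42. [r3c1∈{3}] nothing but 3 survives at r3c1, so r3c1=3.
Step 43. [r7c4∈{2}] r7c4 has the single candidate 2 ⇒ r7c4=2.
Step 44. [r4c8∈{9}] r4c8 has the single candidate 9, so r4c8=9.
Step 45. [r9c3∈{4}] nothing but 4 survives at r9c3, so r9c3=4.
Step 46. [r6c5∈{6}] nothing but 6 survives at r6c5, so r6c5=6.
Step 47. [r3c4∈{8}] r3c4 has the single candidate 8 ⇒ r3c4=8.
Step 48. [r6c1∈{1}] r6c1 is down to just 1, so r6c1=1.
Step 49. [r5c5∈{7}] r5c5 is down to just 7, so r5c5=7.

Answer: 4 7 9 6 3 1 8 2 5 / 8 1 6 5 2 4 7 3 9 / 3 2 5 8 9 7 4 6 1 / 5 4 2 3 1 8 6 9 7 / 6 9 8 4 7 2 5 1 3 / 1 3 7 9 6 5 2 8 4 / 9 5 3 2 4 6 1 7 8 / 2 8 1 7 5 3 9 4 6 / 7 6 4 1 8 9 3 5 2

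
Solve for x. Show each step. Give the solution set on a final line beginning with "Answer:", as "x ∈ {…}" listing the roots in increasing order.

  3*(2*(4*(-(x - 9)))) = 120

Step 1. [3*(2*(4*(-(x - 9)))) = 120] 3·(inner) — divide through by 3, so div: 2*(4*(-(x - 9))) = 40.
Step 2. [2*(4*(-(x - 9))) = 40] divide by the outer 2. So div: 4*(-(x - 9)) = 20.
Step 3. [4*(-(x - 9)) = 20] 4 out front; divide by 4 ⇒ div: -(x - 9) = 5.
Step 4. [-(x - 9) = 5] leading − — multiply by −1 ⇒ neg: x - 9 = -5.
Step 5. [x - 9 = -5] peel the -9: add 9 from each side, so sub: x = 4.

Answer: x ∈ {4}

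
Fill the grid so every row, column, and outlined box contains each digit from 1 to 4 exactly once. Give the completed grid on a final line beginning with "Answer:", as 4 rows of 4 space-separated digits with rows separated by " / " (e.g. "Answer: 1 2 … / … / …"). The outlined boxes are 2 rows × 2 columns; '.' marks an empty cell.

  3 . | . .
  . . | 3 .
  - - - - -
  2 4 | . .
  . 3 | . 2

Step 1. [r3c3∈{1}] only 1 remains possible at r3c3. So r3c3=1.
Step 2. [r2c1∈{1,4}] col 1 places 4 nowhere but r2c1, so r2c1=4.
Step 3. [r1c4∈{1,4}] 4 has one home in col 4: r1c4. So r1c4=4.
Step 4. [r2c2∈{1,2}] r2c2 is the only open cell in row 2 admitting 2 ⇒ r2c2=2.
Step 5. [r4c3∈{4}] nothing but 4 survives at r4c3, so r4c3=4.
Step 6. [r3c4∈{3}] nothing but 3 survives at r3c4, so r3c4=3.
Step 7. [r1c3∈{2}] r1c3 has the single candidate 2, so r1c3=2.
Step 8. [r1c2∈{1}] r1c2 has the single candidate 1 ⇒ r1c2=1.
Step 9. [r2c4∈{1}] only 1 remains possible at r2c4, so r2c4=1.
Step 10. [r4c1∈{1}] r4c1 is down to just 1 ⇒ r4c1=1.

Answer: 3 1 2 4 / 4 2 3 1 / 2 4 1 3 / 1 3 4 2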